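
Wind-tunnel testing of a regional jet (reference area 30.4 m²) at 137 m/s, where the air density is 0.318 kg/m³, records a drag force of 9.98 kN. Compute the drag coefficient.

CD = 0.11

From D = ½ρv²S·CD, rearranging gives CD = 2D/(ρv²S).
CD = 2 × 9980 / (0.318 × 137² × 30.4) = 0.11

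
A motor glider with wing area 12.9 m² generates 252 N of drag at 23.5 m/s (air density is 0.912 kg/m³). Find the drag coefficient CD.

CD = 0.0776

From D = ½ρv²S·CD, rearranging gives CD = 2D/(ρv²S).
CD = 2 × 252 / (0.912 × 23.5² × 12.9) = 0.0776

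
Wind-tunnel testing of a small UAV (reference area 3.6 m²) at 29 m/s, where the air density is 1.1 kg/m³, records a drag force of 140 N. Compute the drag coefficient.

CD = 0.0841

From D = ½ρv²S·CD, rearranging gives CD = 2D/(ρv²S).
CD = 2 × 140 / (1.1 × 29² × 3.6) = 0.0841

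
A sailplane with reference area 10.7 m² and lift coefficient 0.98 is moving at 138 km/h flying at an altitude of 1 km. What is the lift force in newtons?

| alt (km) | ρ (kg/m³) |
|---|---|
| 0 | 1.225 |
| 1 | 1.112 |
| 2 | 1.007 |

At 1 km, from the table: ρ = 1.112 kg/m³.
Convert speed: v = 138 km/h ÷ 3.6 = 38.33 m/s.
L = ½ρv²S·CL = ½ × 1.112 × 38.33² × 10.7 × 0.98 = 8570 N ≈ 8.57 kN

L = 8570 N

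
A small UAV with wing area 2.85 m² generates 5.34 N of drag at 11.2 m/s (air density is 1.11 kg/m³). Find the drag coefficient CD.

CD = 0.0269

From D = ½ρv²S·CD, rearranging gives CD = 2D/(ρv²S).
CD = 2 × 5.34 / (1.11 × 11.2² × 2.85) = 0.0269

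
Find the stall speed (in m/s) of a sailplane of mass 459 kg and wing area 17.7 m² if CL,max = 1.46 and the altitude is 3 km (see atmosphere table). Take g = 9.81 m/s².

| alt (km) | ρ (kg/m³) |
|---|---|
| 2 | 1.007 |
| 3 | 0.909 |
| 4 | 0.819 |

At 3 km, from the table: ρ = 0.909 kg/m³.
Stall occurs when L = W at CL,max. W = mg = 459 × 9.81 = 4503 N.
From L = ½ρV²S·CL,max = W: V_stall = √(2W/(ρSCL,max)) = √(2·4503/(0.909·17.7·1.46))
V_stall = √383.4 = 19.6 m/s

V_stall = 19.6 m/s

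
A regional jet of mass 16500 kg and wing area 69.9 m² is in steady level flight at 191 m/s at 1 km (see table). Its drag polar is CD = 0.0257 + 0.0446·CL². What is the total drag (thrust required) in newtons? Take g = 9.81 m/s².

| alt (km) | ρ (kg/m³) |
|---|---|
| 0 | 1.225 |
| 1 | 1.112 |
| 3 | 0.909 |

D = 37300 N

At 1 km, from the table: ρ = 1.112 kg/m³.
In steady level flight, lift balances weight: W = mg = 16500 × 9.81 = 1.6186×10^5 N.
q = ½ρv² = ½ × 1.112 × 191² = 20280 Pa.
CL = 2W/(ρv²S) = 2×1.6186×10^5/(1.112×191²×69.9) = 0.1142.
CD = 0.0257 + 0.0446 × 0.1142² = 0.02628.
D = q·S·CD = 20280 × 69.9 × 0.02628 = 37260 N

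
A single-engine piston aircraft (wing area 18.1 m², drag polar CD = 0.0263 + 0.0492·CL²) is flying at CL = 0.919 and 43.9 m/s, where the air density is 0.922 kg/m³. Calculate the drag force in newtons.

CD = 0.0263 + 0.0492 × 0.919² = 0.06785
D = ½ρv²S·CD = ½ × 0.922 × 43.9² × 18.1 × 0.06785 = 1090 N

D = 1090 N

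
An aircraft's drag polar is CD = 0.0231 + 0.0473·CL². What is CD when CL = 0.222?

CD = 0.0254

CD = 0.0231 + 0.0473 × 0.222² = 0.0231 + 0.002331 = 0.0254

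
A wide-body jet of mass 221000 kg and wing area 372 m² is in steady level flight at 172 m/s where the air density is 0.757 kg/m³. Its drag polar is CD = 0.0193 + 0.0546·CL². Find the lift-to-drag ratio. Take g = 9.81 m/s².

L/D = 15.3

In steady level flight, lift balances weight: W = mg = 221000 × 9.81 = 2.168×10^6 N.
q = ½ρv² = ½ × 0.757 × 172² = 11200 Pa.
Required CL = L/(qS) = 2.168×10^6/(11200·372) = 0.5205.
CD = 0.0193 + 0.0546 × 0.5205² = 0.03409.
L/D = CL/CD = 0.5205 / 0.03409 = 15.3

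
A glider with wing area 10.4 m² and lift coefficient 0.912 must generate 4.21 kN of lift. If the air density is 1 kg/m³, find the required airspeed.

v = 29.8 m/s

L = ½ρv²S·CL ⇒ v = √(2L/(ρ·S·CL))
v = √(2 × 4210 / (1 × 10.4 × 0.912)) = √887.7 = 29.8 m/s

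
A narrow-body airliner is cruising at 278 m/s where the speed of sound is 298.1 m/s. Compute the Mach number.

M = 0.933

M = v/a = 278 / 298.1 = 0.933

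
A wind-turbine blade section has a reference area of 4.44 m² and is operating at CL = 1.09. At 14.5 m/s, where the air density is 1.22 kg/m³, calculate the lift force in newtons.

L = ½ρv²S·CL = ½ × 1.22 × 14.5² × 4.44 × 1.09 = 621 N

L = 621 N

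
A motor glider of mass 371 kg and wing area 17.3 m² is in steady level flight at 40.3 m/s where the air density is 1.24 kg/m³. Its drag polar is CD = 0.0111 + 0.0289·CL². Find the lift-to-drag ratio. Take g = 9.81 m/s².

L/D = 16.9

Level flight ⇒ L = W = m·g = 371 × 9.81 = 3639.5 N.
q = ½ρv² = ½ × 1.24 × 40.3² = 1007 Pa.
Required CL = L/(qS) = 3639.5/(1007·17.3) = 0.2089.
CD = 0.0111 + 0.0289 × 0.2089² = 0.01236.
L/D = CL/CD = 0.2089 / 0.01236 = 16.9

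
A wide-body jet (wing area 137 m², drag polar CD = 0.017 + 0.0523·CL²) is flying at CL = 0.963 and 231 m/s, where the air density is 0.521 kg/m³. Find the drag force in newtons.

CD = 0.017 + 0.0523 × 0.963² = 0.0655
D = ½ρv²S·CD = ½ × 0.521 × 231² × 137 × 0.0655 = 1.25×10^5 N

D = 1.25×10^5 N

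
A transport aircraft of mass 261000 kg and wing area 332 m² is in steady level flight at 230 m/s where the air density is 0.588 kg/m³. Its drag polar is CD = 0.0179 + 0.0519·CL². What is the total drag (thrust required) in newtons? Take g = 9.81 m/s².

Level flight ⇒ L = W = m·g = 261000 × 9.81 = 2.5604×10^6 N.
q = ½ρv² = ½ × 0.588 × 230² = 15550 Pa.
CL = W/(q·S) = 2.5604×10^6 / (15550 × 332) = 0.4959.
CD = 0.0179 + 0.0519 × 0.4959² = 0.03066.
D = q·S·CD = 15550 × 332 × 0.03066 = 1.583×10^5 N

D = 1.58×10^5 N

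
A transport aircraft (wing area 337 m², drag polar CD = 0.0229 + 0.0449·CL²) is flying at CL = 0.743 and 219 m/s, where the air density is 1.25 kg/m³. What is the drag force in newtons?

D = 4.82×10^5 N

CD = 0.0229 + 0.0449 × 0.743² = 0.04769
D = ½ρv²S·CD = ½ × 1.25 × 219² × 337 × 0.04769 = 4.82×10^5 N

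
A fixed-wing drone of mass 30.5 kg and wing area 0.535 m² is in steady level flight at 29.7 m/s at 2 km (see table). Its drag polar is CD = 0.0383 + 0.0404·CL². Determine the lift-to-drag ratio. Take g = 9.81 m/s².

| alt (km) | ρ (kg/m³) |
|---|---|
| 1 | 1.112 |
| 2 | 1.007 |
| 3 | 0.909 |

L/D = 12.3

At 2 km, from the table: ρ = 1.007 kg/m³.
In steady level flight, lift balances weight: W = mg = 30.5 × 9.81 = 299.21 N.
Dynamic pressure q = 0.5 × 1.007 × 29.7² = 444.1 Pa.
Required CL = L/(qS) = 299.21/(444.1·0.535) = 1.259.
CD = 0.0383 + 0.0404 × 1.259² = 0.1024.
L/D = CL/CD = 1.259 / 0.1024 = 12.3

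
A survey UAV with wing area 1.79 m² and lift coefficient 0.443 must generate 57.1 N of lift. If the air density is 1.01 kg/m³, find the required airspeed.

v = 11.9 m/s

L = ½ρv²S·CL ⇒ v = √(2L/(ρ·S·CL))
v = √(2 × 57.1 / (1.01 × 1.79 × 0.443)) = √142.6 = 11.9 m/s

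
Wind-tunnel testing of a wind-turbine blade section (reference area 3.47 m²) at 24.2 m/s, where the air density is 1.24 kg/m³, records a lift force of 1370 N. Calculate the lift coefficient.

CL = 1.09

From L = ½ρv²S·CL, rearranging gives CL = 2L/(ρv²S).
CL = 2 × 1370 / (1.24 × 24.2² × 3.47) = 1.09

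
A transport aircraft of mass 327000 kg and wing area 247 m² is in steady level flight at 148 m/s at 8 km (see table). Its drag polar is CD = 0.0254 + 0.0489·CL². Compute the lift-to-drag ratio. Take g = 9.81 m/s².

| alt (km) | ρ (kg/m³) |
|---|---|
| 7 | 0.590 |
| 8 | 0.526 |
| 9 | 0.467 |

L/D = 8.23

At 8 km, from the table: ρ = 0.526 kg/m³.
In steady level flight, lift balances weight: W = mg = 327000 × 9.81 = 3.2079×10^6 N.
Dynamic pressure q = 0.5 × 0.526 × 148² = 5761 Pa.
CL = W/(q·S) = 3.2079×10^6 / (5761 × 247) = 2.254.
CD = 0.0254 + 0.0489 × 2.254² = 0.2739.
L/D = CL/CD = 2.254 / 0.2739 = 8.23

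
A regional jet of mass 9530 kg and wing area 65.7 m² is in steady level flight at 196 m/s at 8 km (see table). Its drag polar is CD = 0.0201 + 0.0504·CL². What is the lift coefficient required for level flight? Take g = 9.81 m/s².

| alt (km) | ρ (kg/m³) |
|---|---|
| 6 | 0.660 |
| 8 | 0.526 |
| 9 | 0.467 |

CL = 0.141

At 8 km, from the table: ρ = 0.526 kg/m³.
Weight W = mg = 9530 × 9.81 = 93489 N; in level flight L = W.
Dynamic pressure q = 0.5 × 0.526 × 196² = 10100 Pa.
CL = 2W/(ρv²S) = 2×93489/(0.526×196²×65.7) = 0.1408.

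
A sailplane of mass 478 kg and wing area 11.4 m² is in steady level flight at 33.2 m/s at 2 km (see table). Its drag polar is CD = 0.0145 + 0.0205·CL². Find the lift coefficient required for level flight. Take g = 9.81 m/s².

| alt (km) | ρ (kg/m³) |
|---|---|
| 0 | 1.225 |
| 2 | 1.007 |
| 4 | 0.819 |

CL = 0.741

At 2 km, from the table: ρ = 1.007 kg/m³.
Weight W = mg = 478 × 9.81 = 4689.2 N; in level flight L = W.
Dynamic pressure q = 0.5 × 1.007 × 33.2² = 555 Pa.
CL = W/(q·S) = 4689.2 / (555 × 11.4) = 0.7412.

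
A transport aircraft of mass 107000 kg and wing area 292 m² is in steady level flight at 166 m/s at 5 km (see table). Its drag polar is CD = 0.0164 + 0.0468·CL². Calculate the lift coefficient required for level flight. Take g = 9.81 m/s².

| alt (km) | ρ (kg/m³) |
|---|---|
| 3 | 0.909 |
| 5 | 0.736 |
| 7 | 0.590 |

CL = 0.354

At 5 km, from the table: ρ = 0.736 kg/m³.
In steady level flight, lift balances weight: W = mg = 107000 × 9.81 = 1.0497×10^6 N.
q = ½ρv² = ½ × 0.736 × 166² = 10140 Pa.
CL = 2W/(ρv²S) = 2×1.0497×10^6/(0.736×166²×292) = 0.3545.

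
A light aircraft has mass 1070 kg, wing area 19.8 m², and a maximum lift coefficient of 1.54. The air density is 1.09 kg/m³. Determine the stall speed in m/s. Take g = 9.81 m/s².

Weight W = mg = 1070 × 9.81 = 10500 N.
From L = ½ρV²S·CL,max = W: V_stall = √(2W/(ρSCL,max)) = √(2·10500/(1.09·19.8·1.54))
V_stall = √631.6 = 25.1 m/s

V_stall = 25.1 m/s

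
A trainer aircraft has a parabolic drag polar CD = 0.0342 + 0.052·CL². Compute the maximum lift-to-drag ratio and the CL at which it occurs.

For CD = CD0 + K·CL², (L/D)max occurs at CL* = √(CD0/K) and equals 1/(2√(K·CD0)).
(L/D)max = 1/(2√(0.052 × 0.0342)) = 1/(2 × 0.04217) = 11.9
CL* = √(0.0342/0.052) = 0.811

(L/D)max = 11.9, at CL = 0.811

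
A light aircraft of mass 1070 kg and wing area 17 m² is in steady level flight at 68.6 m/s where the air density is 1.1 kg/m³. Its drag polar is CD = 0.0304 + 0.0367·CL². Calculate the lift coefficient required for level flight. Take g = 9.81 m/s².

CL = 0.239

Weight W = mg = 1070 × 9.81 = 10497 N; in level flight L = W.
q = ½ρv² = ½ × 1.1 × 68.6² = 2588 Pa.
CL = W/(q·S) = 10497 / (2588 × 17) = 0.2386.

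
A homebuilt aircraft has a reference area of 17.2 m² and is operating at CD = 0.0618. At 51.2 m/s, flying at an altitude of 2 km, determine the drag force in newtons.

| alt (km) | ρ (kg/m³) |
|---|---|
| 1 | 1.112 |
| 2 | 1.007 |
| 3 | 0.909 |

At 2 km, from the table: ρ = 1.007 kg/m³.
D = ½ρv²S·CD = ½ × 1.007 × 51.2² × 17.2 × 0.0618 = 1400 N

D = 1400 N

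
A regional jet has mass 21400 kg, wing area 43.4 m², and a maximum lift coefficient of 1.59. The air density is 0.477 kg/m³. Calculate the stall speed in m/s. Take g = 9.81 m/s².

At stall, lift equals weight: L = W = m·g = 21400 × 9.81 = 2.099×10^5 N.
From L = ½ρV²S·CL,max = W: V_stall = √(2W/(ρSCL,max)) = √(2·2.099×10^5/(0.477·43.4·1.59))
V_stall = √12760 = 113 m/s

V_stall = 113 m/s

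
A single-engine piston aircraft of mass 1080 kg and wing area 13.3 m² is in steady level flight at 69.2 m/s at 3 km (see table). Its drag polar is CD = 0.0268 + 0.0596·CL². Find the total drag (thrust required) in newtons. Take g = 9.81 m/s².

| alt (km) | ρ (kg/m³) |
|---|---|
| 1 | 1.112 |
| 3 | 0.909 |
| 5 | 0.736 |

D = 1010 N

At 3 km, from the table: ρ = 0.909 kg/m³.
Level flight ⇒ L = W = m·g = 1080 × 9.81 = 10595 N.
Dynamic pressure q = 0.5 × 0.909 × 69.2² = 2176 Pa.
CL = 2W/(ρv²S) = 2×10595/(0.909×69.2²×13.3) = 0.366.
CD = 0.0268 + 0.0596 × 0.366² = 0.03478.
D = q·S·CD = 2176 × 13.3 × 0.03478 = 1007 N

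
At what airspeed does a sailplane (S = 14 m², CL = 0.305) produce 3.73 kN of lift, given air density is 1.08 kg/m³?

L = ½ρv²S·CL ⇒ v = √(2L/(ρ·S·CL))
v = √(2 × 3730 / (1.08 × 14 × 0.305)) = √1618 = 40.2 m/s

v = 40.2 m/s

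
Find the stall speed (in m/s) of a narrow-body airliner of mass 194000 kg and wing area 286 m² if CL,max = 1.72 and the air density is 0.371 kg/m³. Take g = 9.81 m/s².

V_stall = 144 m/s

At stall, lift equals weight: L = W = m·g = 194000 × 9.81 = 1.903×10^6 N.
V_stall = √(2W/(ρ·S·CL,max)) = √(2 × 1.903×10^6 / (0.371 × 286 × 1.72))
V_stall = √20860 = 144 m/s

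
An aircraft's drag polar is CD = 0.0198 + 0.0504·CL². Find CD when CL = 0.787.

CD = 0.051

CD = 0.0198 + 0.0504 × 0.787² = 0.0198 + 0.03122 = 0.051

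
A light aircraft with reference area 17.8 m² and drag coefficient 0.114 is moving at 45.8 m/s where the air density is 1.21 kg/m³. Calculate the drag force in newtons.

Dynamic pressure q = ½ρv² = ½ × 1.21 × 45.8² = 1269 Pa.
D = q·S·CD = 1269 × 17.8 × 0.114 = 2580 N

D = 2580 N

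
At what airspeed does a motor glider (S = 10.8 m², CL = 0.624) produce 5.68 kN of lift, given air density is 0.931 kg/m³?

v = 42.6 m/s

L = ½ρv²S·CL ⇒ v = √(2L/(ρ·S·CL))
v = √(2 × 5680 / (0.931 × 10.8 × 0.624)) = √1811 = 42.6 m/s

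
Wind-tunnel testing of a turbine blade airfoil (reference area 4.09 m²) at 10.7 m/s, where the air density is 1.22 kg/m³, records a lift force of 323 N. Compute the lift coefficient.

From L = ½ρv²S·CL, rearranging gives CL = 2L/(ρv²S).
CL = 2 × 323 / (1.22 × 10.7² × 4.09) = 1.13

CL = 1.13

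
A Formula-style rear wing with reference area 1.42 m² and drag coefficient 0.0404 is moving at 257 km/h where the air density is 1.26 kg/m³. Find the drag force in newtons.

D = 184 N

Convert speed: v = 257 km/h ÷ 3.6 = 71.39 m/s.
D = ½ρv²S·CD = ½ × 1.26 × 71.39² × 1.42 × 0.0404 = 184 N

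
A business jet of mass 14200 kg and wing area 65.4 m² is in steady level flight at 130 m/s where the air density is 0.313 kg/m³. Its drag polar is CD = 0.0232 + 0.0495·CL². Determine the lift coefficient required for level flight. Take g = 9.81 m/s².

In steady level flight, lift balances weight: W = mg = 14200 × 9.81 = 1.393×10^5 N.
Dynamic pressure q = 0.5 × 0.313 × 130² = 2645 Pa.
Required CL = L/(qS) = 1.393×10^5/(2645·65.4) = 0.8053.

CL = 0.805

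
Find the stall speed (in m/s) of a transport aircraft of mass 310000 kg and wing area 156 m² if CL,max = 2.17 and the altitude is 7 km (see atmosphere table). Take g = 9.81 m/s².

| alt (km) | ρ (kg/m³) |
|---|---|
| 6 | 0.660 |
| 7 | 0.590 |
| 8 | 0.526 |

At 7 km, from the table: ρ = 0.590 kg/m³.
Stall occurs when L = W at CL,max. W = mg = 310000 × 9.81 = 3.041×10^6 N.
V_stall = √(2W/(ρ·S·CL,max)) = √(2 × 3.041×10^6 / (0.59 × 156 × 2.17))
V_stall = √30450 = 175 m/s

V_stall = 175 m/s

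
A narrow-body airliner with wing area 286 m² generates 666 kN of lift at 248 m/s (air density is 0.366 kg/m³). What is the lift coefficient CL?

CL = 0.207

From L = ½ρv²S·CL, rearranging gives CL = 2L/(ρv²S).
CL = 2 × 6.66×10^5 / (0.366 × 248² × 286) = 0.207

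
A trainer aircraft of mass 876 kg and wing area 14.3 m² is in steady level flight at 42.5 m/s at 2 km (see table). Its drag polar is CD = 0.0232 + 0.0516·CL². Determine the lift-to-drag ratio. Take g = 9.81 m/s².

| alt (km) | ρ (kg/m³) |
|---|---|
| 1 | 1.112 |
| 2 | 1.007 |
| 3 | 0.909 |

L/D = 14.4

At 2 km, from the table: ρ = 1.007 kg/m³.
In steady level flight, lift balances weight: W = mg = 876 × 9.81 = 8593.6 N.
Dynamic pressure q = 0.5 × 1.007 × 42.5² = 909.4 Pa.
CL = 2W/(ρv²S) = 2×8593.6/(1.007×42.5²×14.3) = 0.6608.
CD = 0.0232 + 0.0516 × 0.6608² = 0.04573.
L/D = CL/CD = 0.6608 / 0.04573 = 14.4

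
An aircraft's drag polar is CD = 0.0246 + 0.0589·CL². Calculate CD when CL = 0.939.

CD = 0.0246 + 0.0589 × 0.939² = 0.0246 + 0.05193 = 0.0765

CD = 0.0765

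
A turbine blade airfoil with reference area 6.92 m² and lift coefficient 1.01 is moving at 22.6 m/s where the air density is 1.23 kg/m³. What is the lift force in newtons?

Dynamic pressure q = ½ρv² = ½ × 1.23 × 22.6² = 314.1 Pa.
L = q·S·CL = 314.1 × 6.92 × 1.01 = 2200 N

L = 2200 N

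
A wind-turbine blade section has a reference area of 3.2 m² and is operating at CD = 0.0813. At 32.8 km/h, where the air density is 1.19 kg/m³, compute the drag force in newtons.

D = 12.8 N

Convert speed: v = 32.8 km/h ÷ 3.6 = 9.111 m/s.
Dynamic pressure q = ½ρv² = ½ × 1.19 × 9.111² = 49.39 Pa.
D = q·S·CD = 49.39 × 3.2 × 0.0813 = 12.8 N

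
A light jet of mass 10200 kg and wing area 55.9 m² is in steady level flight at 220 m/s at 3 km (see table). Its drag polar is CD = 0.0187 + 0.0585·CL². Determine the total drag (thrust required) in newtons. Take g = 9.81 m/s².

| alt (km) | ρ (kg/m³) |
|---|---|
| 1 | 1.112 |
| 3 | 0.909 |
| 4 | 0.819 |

At 3 km, from the table: ρ = 0.909 kg/m³.
In steady level flight, lift balances weight: W = mg = 10200 × 9.81 = 1.0006×10^5 N.
q = ½ρv² = ½ × 0.909 × 220² = 22000 Pa.
CL = W/(q·S) = 1.0006×10^5 / (22000 × 55.9) = 0.08137.
CD = 0.0187 + 0.0585 × 0.08137² = 0.01909.
D = q·S·CD = 22000 × 55.9 × 0.01909 = 23470 N

D = 23500 N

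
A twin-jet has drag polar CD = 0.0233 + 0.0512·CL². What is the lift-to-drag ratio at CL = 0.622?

L/D = 14.4

CD = 0.0233 + 0.0512 × 0.622² = 0.04311
L/D = CL/CD = 0.622 / 0.04311 = 14.4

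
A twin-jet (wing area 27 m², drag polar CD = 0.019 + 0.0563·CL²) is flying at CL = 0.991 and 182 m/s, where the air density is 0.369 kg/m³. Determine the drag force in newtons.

D = 12300 N

CD = 0.019 + 0.0563 × 0.991² = 0.07429
D = ½ρv²S·CD = ½ × 0.369 × 182² × 27 × 0.07429 = 12300 N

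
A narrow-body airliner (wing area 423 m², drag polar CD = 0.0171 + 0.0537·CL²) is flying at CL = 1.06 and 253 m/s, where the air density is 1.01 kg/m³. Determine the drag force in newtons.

D = 1.06×10^6 N

CD = 0.0171 + 0.0537 × 1.06² = 0.07744
D = ½ρv²S·CD = ½ × 1.01 × 253² × 423 × 0.07744 = 1.06×10^6 N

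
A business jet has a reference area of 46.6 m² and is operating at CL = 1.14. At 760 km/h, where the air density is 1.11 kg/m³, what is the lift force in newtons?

L = 1.31×10^6 N

Convert speed: v = 760 km/h ÷ 3.6 = 211.1 m/s.
Dynamic pressure q = ½ρv² = ½ × 1.11 × 211.1² = 24740 Pa.
L = q·S·CL = 24740 × 46.6 × 1.14 = 1.31×10^6 N ≈ 1310 kN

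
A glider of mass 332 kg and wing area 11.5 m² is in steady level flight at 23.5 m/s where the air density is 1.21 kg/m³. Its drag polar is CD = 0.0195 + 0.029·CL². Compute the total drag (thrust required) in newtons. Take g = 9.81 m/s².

In steady level flight, lift balances weight: W = mg = 332 × 9.81 = 3256.9 N.
Dynamic pressure q = 0.5 × 1.21 × 23.5² = 334.1 Pa.
CL = 2W/(ρv²S) = 2×3256.9/(1.21×23.5²×11.5) = 0.8477.
CD = 0.0195 + 0.029 × 0.8477² = 0.04034.
D = q·S·CD = 334.1 × 11.5 × 0.04034 = 155 N

D = 155 N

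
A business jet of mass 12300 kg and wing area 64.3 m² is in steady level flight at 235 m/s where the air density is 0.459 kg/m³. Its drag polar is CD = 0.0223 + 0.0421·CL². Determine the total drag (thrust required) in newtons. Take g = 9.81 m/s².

Weight W = mg = 12300 × 9.81 = 1.2066×10^5 N; in level flight L = W.
q = ½ρv² = ½ × 0.459 × 235² = 12670 Pa.
Required CL = L/(qS) = 1.2066×10^5/(12670·64.3) = 0.1481.
CD = 0.0223 + 0.0421 × 0.1481² = 0.02322.
D = q·S·CD = 12670 × 64.3 × 0.02322 = 18930 N

D = 18900 N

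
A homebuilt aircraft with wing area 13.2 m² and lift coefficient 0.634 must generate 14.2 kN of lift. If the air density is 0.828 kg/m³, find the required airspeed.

v = 64 m/s

L = ½ρv²S·CL ⇒ v = √(2L/(ρ·S·CL))
v = √(2 × 14200 / (0.828 × 13.2 × 0.634)) = √4098 = 64 m/s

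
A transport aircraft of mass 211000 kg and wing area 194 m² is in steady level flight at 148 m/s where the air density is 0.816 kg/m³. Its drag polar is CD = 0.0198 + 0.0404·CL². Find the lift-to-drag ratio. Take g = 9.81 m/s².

L/D = 15.4

In steady level flight, lift balances weight: W = mg = 211000 × 9.81 = 2.0699×10^6 N.
Dynamic pressure q = 0.5 × 0.816 × 148² = 8937 Pa.
CL = W/(q·S) = 2.0699×10^6 / (8937 × 194) = 1.194.
CD = 0.0198 + 0.0404 × 1.194² = 0.07739.
L/D = CL/CD = 1.194 / 0.07739 = 15.4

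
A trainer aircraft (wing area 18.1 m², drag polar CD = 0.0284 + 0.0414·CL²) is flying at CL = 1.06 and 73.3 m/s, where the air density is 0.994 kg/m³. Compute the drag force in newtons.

CD = 0.0284 + 0.0414 × 1.06² = 0.07492
D = ½ρv²S·CD = ½ × 0.994 × 73.3² × 18.1 × 0.07492 = 3620 N

D = 3620 N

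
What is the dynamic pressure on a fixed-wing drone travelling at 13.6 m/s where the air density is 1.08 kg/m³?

q = 99.9 Pa

q = ½ρv² = ½ × 1.08 × 13.6² = 99.9 Pa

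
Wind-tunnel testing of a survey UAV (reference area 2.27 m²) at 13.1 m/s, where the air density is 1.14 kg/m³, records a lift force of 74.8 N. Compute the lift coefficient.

CL = 0.337

From L = ½ρv²S·CL, rearranging gives CL = 2L/(ρv²S).
CL = 2 × 74.8 / (1.14 × 13.1² × 2.27) = 0.337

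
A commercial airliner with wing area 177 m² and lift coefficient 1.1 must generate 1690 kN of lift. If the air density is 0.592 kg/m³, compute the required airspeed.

v = 171 m/s

L = ½ρv²S·CL ⇒ v = √(2L/(ρ·S·CL))
v = √(2 × 1.69×10^6 / (0.592 × 177 × 1.1)) = √29320 = 171 m/s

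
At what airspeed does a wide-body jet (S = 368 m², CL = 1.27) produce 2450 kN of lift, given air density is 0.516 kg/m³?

L = ½ρv²S·CL ⇒ v = √(2L/(ρ·S·CL))
v = √(2 × 2.45×10^6 / (0.516 × 368 × 1.27)) = √20320 = 143 m/s

v = 143 m/s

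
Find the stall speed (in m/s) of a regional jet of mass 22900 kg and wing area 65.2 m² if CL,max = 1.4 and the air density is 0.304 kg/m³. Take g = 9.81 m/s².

V_stall = 127 m/s

Stall occurs when L = W at CL,max. W = mg = 22900 × 9.81 = 2.246×10^5 N.
From L = ½ρV²S·CL,max = W: V_stall = √(2W/(ρSCL,max)) = √(2·2.246×10^5/(0.304·65.2·1.4))
V_stall = √16190 = 127 m/s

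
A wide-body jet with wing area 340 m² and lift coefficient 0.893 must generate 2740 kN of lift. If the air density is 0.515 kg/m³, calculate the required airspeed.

L = ½ρv²S·CL ⇒ v = √(2L/(ρ·S·CL))
v = √(2 × 2.74×10^6 / (0.515 × 340 × 0.893)) = √35050 = 187 m/s

v = 187 m/s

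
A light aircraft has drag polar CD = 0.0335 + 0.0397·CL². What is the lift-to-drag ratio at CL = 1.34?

CD = 0.0335 + 0.0397 × 1.34² = 0.1048
L/D = CL/CD = 1.34 / 0.1048 = 12.8

L/D = 12.8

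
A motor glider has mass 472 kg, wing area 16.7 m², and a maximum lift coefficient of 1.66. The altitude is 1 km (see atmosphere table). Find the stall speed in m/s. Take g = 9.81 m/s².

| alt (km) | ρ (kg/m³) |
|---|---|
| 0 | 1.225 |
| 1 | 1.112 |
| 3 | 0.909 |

At 1 km, from the table: ρ = 1.112 kg/m³.
Weight W = mg = 472 × 9.81 = 4630 N.
From L = ½ρV²S·CL,max = W: V_stall = √(2W/(ρSCL,max)) = √(2·4630/(1.112·16.7·1.66))
V_stall = √300.4 = 17.3 m/s

V_stall = 17.3 m/s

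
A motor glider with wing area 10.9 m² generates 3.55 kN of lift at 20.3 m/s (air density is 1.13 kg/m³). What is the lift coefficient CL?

From L = ½ρv²S·CL, rearranging gives CL = 2L/(ρv²S).
CL = 2 × 3550 / (1.13 × 20.3² × 10.9) = 1.4

CL = 1.4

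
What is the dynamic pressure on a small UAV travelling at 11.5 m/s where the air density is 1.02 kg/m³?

q = 67.4 Pa

q = ½ρv² = ½ × 1.02 × 11.5² = 67.4 Pa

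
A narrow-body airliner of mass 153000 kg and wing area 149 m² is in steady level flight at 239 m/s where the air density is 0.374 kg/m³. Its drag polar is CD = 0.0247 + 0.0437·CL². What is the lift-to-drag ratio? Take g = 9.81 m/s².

In steady level flight, lift balances weight: W = mg = 153000 × 9.81 = 1.5009×10^6 N.
Dynamic pressure q = 0.5 × 0.374 × 239² = 10680 Pa.
Required CL = L/(qS) = 1.5009×10^6/(10680·149) = 0.9431.
CD = 0.0247 + 0.0437 × 0.9431² = 0.06356.
L/D = CL/CD = 0.9431 / 0.06356 = 14.8

L/D = 14.8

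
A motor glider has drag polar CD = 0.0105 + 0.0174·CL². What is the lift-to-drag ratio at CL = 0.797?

CD = 0.0105 + 0.0174 × 0.797² = 0.02155
L/D = CL/CD = 0.797 / 0.02155 = 37

L/D = 37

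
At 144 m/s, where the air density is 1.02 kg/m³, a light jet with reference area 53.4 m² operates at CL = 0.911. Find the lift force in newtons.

L = ½ρv²S·CL = ½ × 1.02 × 144² × 53.4 × 0.911 = 5.14×10^5 N ≈ 514 kN

L = 5.14×10^5 N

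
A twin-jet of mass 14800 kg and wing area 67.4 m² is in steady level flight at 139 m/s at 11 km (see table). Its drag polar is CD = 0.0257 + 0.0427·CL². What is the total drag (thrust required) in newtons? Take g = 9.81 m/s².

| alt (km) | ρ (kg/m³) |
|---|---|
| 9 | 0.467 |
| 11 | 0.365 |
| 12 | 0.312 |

D = 9900 N

At 11 km, from the table: ρ = 0.365 kg/m³.
Weight W = mg = 14800 × 9.81 = 1.4519×10^5 N; in level flight L = W.
q = ½ρv² = ½ × 0.365 × 139² = 3526 Pa.
CL = 2W/(ρv²S) = 2×1.4519×10^5/(0.365×139²×67.4) = 0.6109.
CD = 0.0257 + 0.0427 × 0.6109² = 0.04164.
D = q·S·CD = 3526 × 67.4 × 0.04164 = 9895 N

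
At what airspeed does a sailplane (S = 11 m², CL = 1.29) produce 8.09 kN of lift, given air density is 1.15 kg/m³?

L = ½ρv²S·CL ⇒ v = √(2L/(ρ·S·CL))
v = √(2 × 8090 / (1.15 × 11 × 1.29)) = √991.5 = 31.5 m/s

v = 31.5 m/s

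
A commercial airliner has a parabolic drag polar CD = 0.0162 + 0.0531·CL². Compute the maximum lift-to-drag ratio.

For CD = CD0 + K·CL², (L/D)max occurs at CL* = √(CD0/K) and equals 1/(2√(K·CD0)).
(L/D)max = 1/(2√(0.0531 × 0.0162)) = 1/(2 × 0.02933) = 17

(L/D)max = 17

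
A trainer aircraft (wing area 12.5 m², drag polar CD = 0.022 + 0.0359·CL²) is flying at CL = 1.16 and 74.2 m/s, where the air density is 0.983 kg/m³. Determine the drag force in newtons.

CD = 0.022 + 0.0359 × 1.16² = 0.07031
D = ½ρv²S·CD = ½ × 0.983 × 74.2² × 12.5 × 0.07031 = 2380 N

D = 2380 N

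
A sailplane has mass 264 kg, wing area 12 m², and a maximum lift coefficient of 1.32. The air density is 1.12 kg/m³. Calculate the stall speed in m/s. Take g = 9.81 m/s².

Stall occurs when L = W at CL,max. W = mg = 264 × 9.81 = 2590 N.
V_stall = √(2W/(ρ·S·CL,max)) = √(2 × 2590 / (1.12 × 12 × 1.32))
V_stall = √292 = 17.1 m/s

V_stall = 17.1 m/s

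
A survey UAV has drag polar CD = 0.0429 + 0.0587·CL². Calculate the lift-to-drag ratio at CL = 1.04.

CD = 0.0429 + 0.0587 × 1.04² = 0.1064
L/D = CL/CD = 1.04 / 0.1064 = 9.78

L/D = 9.78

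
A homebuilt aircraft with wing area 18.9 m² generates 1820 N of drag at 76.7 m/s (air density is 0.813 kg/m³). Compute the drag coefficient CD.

From D = ½ρv²S·CD, rearranging gives CD = 2D/(ρv²S).
CD = 2 × 1820 / (0.813 × 76.7² × 18.9) = 0.0403

CD = 0.0403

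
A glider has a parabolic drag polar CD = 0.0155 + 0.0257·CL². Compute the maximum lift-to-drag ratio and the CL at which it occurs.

(L/D)max = 25.1, at CL = 0.777

For CD = CD0 + K·CL², (L/D)max occurs at CL* = √(CD0/K) and equals 1/(2√(K·CD0)).
(L/D)max = 1/(2√(0.0257 × 0.0155)) = 1/(2 × 0.01996) = 25.1
CL* = √(0.0155/0.0257) = 0.777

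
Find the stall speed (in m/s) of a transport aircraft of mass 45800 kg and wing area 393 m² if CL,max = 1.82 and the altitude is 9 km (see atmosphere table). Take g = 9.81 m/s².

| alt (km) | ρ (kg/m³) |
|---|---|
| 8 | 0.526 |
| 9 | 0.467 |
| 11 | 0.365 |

V_stall = 51.9 m/s

At 9 km, from the table: ρ = 0.467 kg/m³.
Weight W = mg = 45800 × 9.81 = 4.493×10^5 N.
V_stall = √(2W/(ρ·S·CL,max)) = √(2 × 4.493×10^5 / (0.467 × 393 × 1.82))
V_stall = √2690 = 51.9 m/s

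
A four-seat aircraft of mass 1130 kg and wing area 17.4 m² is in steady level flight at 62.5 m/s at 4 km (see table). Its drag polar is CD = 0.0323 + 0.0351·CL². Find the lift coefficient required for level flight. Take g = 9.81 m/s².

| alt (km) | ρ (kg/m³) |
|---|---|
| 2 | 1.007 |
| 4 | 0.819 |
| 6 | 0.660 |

CL = 0.398

At 4 km, from the table: ρ = 0.819 kg/m³.
In steady level flight, lift balances weight: W = mg = 1130 × 9.81 = 11085 N.
Dynamic pressure q = 0.5 × 0.819 × 62.5² = 1600 Pa.
CL = W/(q·S) = 11085 / (1600 × 17.4) = 0.3983.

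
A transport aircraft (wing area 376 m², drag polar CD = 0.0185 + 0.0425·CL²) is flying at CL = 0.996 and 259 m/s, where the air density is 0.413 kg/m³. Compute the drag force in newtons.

D = 3.16×10^5 N

CD = 0.0185 + 0.0425 × 0.996² = 0.06066
D = ½ρv²S·CD = ½ × 0.413 × 259² × 376 × 0.06066 = 3.16×10^5 N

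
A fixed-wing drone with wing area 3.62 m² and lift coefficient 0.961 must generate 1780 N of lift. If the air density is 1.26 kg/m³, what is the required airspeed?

v = 28.5 m/s

L = ½ρv²S·CL ⇒ v = √(2L/(ρ·S·CL))
v = √(2 × 1780 / (1.26 × 3.62 × 0.961)) = √812.2 = 28.5 m/s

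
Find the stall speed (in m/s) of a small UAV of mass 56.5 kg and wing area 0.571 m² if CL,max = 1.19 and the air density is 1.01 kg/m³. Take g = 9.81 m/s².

V_stall = 40.2 m/s

Stall occurs when L = W at CL,max. W = mg = 56.5 × 9.81 = 554.3 N.
V_stall = √(2W/(ρ·S·CL,max)) = √(2 × 554.3 / (1.01 × 0.571 × 1.19))
V_stall = √1615 = 40.2 m/s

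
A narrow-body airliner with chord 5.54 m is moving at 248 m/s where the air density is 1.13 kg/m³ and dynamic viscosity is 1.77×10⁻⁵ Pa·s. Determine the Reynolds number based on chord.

Re = 8.77×10^7

Re = ρ·v·c/μ = 1.13 × 248 × 5.54 / (1.77×10⁻⁵) = 8.77×10^7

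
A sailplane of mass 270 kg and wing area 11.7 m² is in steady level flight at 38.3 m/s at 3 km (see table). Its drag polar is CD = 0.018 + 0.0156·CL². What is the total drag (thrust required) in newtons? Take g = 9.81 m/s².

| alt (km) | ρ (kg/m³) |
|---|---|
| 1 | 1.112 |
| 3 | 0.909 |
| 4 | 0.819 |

D = 154 N

At 3 km, from the table: ρ = 0.909 kg/m³.
Weight W = mg = 270 × 9.81 = 2648.7 N; in level flight L = W.
Dynamic pressure q = 0.5 × 0.909 × 38.3² = 666.7 Pa.
CL = 2W/(ρv²S) = 2×2648.7/(0.909×38.3²×11.7) = 0.3396.
CD = 0.018 + 0.0156 × 0.3396² = 0.0198.
D = q·S·CD = 666.7 × 11.7 × 0.0198 = 154.4 N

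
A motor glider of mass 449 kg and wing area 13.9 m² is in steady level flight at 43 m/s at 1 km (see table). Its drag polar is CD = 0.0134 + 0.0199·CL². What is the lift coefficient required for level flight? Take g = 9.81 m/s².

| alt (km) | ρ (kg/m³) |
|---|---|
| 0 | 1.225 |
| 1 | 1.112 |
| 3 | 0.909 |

CL = 0.308

At 1 km, from the table: ρ = 1.112 kg/m³.
In steady level flight, lift balances weight: W = mg = 449 × 9.81 = 4404.7 N.
Dynamic pressure q = 0.5 × 1.112 × 43² = 1028 Pa.
Required CL = L/(qS) = 4404.7/(1028·13.9) = 0.3082.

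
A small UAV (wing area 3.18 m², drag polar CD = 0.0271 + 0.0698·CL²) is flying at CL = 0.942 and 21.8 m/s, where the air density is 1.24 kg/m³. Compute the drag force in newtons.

CD = 0.0271 + 0.0698 × 0.942² = 0.08904
D = ½ρv²S·CD = ½ × 1.24 × 21.8² × 3.18 × 0.08904 = 83.4 N

D = 83.4 N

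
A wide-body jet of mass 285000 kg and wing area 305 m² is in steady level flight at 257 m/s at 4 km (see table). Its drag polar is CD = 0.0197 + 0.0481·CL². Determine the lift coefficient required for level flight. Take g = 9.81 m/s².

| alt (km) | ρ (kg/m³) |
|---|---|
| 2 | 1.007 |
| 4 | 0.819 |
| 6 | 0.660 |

CL = 0.339

At 4 km, from the table: ρ = 0.819 kg/m³.
In steady level flight, lift balances weight: W = mg = 285000 × 9.81 = 2.7958×10^6 N.
Dynamic pressure q = 0.5 × 0.819 × 257² = 27050 Pa.
Required CL = L/(qS) = 2.7958×10^6/(27050·305) = 0.3389.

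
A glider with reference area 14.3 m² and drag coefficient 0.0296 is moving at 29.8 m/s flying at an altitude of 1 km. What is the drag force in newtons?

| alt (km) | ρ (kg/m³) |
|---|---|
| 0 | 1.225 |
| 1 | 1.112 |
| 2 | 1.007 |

At 1 km, from the table: ρ = 1.112 kg/m³.
Dynamic pressure q = ½ρv² = ½ × 1.112 × 29.8² = 493.8 Pa.
D = q·S·CD = 493.8 × 14.3 × 0.0296 = 209 N

D = 209 N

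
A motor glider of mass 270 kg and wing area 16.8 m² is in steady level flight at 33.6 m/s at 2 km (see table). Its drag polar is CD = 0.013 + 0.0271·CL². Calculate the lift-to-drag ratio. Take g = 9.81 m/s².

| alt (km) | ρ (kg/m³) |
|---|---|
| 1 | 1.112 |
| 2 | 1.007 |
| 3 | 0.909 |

L/D = 18.4

At 2 km, from the table: ρ = 1.007 kg/m³.
Weight W = mg = 270 × 9.81 = 2648.7 N; in level flight L = W.
q = ½ρv² = ½ × 1.007 × 33.6² = 568.4 Pa.
CL = 2W/(ρv²S) = 2×2648.7/(1.007×33.6²×16.8) = 0.2774.
CD = 0.013 + 0.0271 × 0.2774² = 0.01508.
L/D = CL/CD = 0.2774 / 0.01508 = 18.4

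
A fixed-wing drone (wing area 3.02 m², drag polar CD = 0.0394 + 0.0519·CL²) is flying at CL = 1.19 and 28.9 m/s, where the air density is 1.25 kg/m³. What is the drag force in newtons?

D = 178 N

CD = 0.0394 + 0.0519 × 1.19² = 0.1129
D = ½ρv²S·CD = ½ × 1.25 × 28.9² × 3.02 × 0.1129 = 178 N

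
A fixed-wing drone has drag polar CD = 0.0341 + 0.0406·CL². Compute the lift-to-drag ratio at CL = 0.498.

L/D = 11.3

CD = 0.0341 + 0.0406 × 0.498² = 0.04417
L/D = CL/CD = 0.498 / 0.04417 = 11.3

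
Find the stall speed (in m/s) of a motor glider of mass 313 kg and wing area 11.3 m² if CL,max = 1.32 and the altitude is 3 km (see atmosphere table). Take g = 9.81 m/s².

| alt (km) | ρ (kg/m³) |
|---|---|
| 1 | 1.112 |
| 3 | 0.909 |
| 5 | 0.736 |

At 3 km, from the table: ρ = 0.909 kg/m³.
Stall occurs when L = W at CL,max. W = mg = 313 × 9.81 = 3071 N.
V_stall = √(2W/(ρ·S·CL,max)) = √(2 × 3071 / (0.909 × 11.3 × 1.32))
V_stall = √452.9 = 21.3 m/s

V_stall = 21.3 m/s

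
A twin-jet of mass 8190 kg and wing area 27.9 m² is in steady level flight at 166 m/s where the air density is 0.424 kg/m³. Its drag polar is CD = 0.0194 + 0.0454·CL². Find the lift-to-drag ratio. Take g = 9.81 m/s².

L/D = 16.2

In steady level flight, lift balances weight: W = mg = 8190 × 9.81 = 80344 N.
Dynamic pressure q = 0.5 × 0.424 × 166² = 5842 Pa.
CL = 2W/(ρv²S) = 2×80344/(0.424×166²×27.9) = 0.4929.
CD = 0.0194 + 0.0454 × 0.4929² = 0.03043.
L/D = CL/CD = 0.4929 / 0.03043 = 16.2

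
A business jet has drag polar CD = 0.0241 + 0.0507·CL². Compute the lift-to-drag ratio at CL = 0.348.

CD = 0.0241 + 0.0507 × 0.348² = 0.03024
L/D = CL/CD = 0.348 / 0.03024 = 11.5

L/D = 11.5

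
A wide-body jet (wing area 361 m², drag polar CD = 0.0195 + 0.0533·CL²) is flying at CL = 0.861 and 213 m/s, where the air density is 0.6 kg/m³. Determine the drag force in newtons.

CD = 0.0195 + 0.0533 × 0.861² = 0.05901
D = ½ρv²S·CD = ½ × 0.6 × 213² × 361 × 0.05901 = 2.9×10^5 N

D = 2.9×10^5 N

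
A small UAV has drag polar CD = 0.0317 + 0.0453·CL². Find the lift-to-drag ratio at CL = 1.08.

CD = 0.0317 + 0.0453 × 1.08² = 0.08454
L/D = CL/CD = 1.08 / 0.08454 = 12.8

L/D = 12.8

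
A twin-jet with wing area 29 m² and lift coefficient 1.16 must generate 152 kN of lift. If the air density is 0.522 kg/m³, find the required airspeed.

v = 132 m/s

L = ½ρv²S·CL ⇒ v = √(2L/(ρ·S·CL))
v = √(2 × 1.52×10^5 / (0.522 × 29 × 1.16)) = √17310 = 132 m/s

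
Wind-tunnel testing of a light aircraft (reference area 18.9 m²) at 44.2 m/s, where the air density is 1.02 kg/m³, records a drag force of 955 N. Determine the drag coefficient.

From D = ½ρv²S·CD, rearranging gives CD = 2D/(ρv²S).
CD = 2 × 955 / (1.02 × 44.2² × 18.9) = 0.0507

CD = 0.0507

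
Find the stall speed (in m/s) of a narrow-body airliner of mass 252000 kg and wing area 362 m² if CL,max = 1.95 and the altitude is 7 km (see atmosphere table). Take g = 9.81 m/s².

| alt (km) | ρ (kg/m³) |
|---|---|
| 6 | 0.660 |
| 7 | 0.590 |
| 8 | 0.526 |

V_stall = 109 m/s

At 7 km, from the table: ρ = 0.590 kg/m³.
At stall, lift equals weight: L = W = m·g = 252000 × 9.81 = 2.472×10^6 N.
From L = ½ρV²S·CL,max = W: V_stall = √(2W/(ρSCL,max)) = √(2·2.472×10^6/(0.59·362·1.95))
V_stall = √11870 = 109 m/s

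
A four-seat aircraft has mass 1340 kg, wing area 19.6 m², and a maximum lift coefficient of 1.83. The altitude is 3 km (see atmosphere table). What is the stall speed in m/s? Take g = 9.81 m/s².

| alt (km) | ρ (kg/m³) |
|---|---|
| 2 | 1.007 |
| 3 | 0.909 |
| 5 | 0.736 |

At 3 km, from the table: ρ = 0.909 kg/m³.
At stall, lift equals weight: L = W = m·g = 1340 × 9.81 = 13150 N.
V_stall = √(2W/(ρ·S·CL,max)) = √(2 × 13150 / (0.909 × 19.6 × 1.83))
V_stall = √806.4 = 28.4 m/s

V_stall = 28.4 m/s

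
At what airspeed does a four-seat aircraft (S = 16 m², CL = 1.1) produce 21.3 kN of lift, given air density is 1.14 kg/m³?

L = ½ρv²S·CL ⇒ v = √(2L/(ρ·S·CL))
v = √(2 × 21300 / (1.14 × 16 × 1.1)) = √2123 = 46.1 m/s

v = 46.1 m/s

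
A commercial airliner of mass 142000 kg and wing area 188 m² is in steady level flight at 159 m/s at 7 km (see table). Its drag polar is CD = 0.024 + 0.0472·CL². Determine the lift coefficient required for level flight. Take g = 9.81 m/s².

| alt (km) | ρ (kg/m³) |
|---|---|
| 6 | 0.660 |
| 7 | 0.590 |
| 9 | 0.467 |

At 7 km, from the table: ρ = 0.590 kg/m³.
In steady level flight, lift balances weight: W = mg = 142000 × 9.81 = 1.393×10^6 N.
q = ½ρv² = ½ × 0.59 × 159² = 7458 Pa.
CL = W/(q·S) = 1.393×10^6 / (7458 × 188) = 0.9935.

CL = 0.994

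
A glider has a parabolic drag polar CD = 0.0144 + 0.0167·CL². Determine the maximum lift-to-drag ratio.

For CD = CD0 + K·CL², (L/D)max occurs at CL* = √(CD0/K) and equals 1/(2√(K·CD0)).
(L/D)max = 1/(2√(0.0167 × 0.0144)) = 1/(2 × 0.01551) = 32.2

(L/D)max = 32.2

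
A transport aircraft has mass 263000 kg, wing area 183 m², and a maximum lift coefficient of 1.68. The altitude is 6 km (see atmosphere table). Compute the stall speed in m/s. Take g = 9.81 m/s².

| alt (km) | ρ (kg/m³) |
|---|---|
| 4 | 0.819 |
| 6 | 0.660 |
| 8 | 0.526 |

V_stall = 159 m/s

At 6 km, from the table: ρ = 0.660 kg/m³.
At stall, lift equals weight: L = W = m·g = 263000 × 9.81 = 2.58×10^6 N.
From L = ½ρV²S·CL,max = W: V_stall = √(2W/(ρSCL,max)) = √(2·2.58×10^6/(0.66·183·1.68))
V_stall = √25430 = 159 m/s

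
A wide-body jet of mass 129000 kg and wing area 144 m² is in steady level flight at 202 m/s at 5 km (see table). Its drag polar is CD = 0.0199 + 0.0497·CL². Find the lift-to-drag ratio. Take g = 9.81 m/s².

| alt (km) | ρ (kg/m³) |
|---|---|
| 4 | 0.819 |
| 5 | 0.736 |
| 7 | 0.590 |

L/D = 15.9

At 5 km, from the table: ρ = 0.736 kg/m³.
Level flight ⇒ L = W = m·g = 129000 × 9.81 = 1.2655×10^6 N.
Dynamic pressure q = 0.5 × 0.736 × 202² = 15020 Pa.
CL = 2W/(ρv²S) = 2×1.2655×10^6/(0.736×202²×144) = 0.5853.
CD = 0.0199 + 0.0497 × 0.5853² = 0.03692.
L/D = CL/CD = 0.5853 / 0.03692 = 15.9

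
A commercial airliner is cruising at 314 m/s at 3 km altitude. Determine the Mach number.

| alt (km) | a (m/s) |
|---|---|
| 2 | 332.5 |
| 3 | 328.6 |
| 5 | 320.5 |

At 3 km, from the table: a = 328.6 m/s.
M = v/a = 314 / 328.6 = 0.956

M = 0.956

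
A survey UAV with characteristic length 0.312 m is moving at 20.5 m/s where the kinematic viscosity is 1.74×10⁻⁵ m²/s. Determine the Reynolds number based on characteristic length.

Re = v·c/ν = 20.5 × 0.312 / (1.74×10⁻⁵) = 3.68×10^5

Re = 3.68×10^5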